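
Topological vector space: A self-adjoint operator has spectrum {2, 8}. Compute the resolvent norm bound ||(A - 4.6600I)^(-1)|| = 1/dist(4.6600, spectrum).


dist(4.6600, {2, 8}) = min(|4.6600 - 2|, |4.6600 - 8|)
= min(2.6600, 3.3400) = 2.6600
Resolvent bound = 1/2.6600 = 0.3759

0.3759


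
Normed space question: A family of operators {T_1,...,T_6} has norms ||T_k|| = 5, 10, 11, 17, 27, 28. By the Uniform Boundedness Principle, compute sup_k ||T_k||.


By the Uniform Boundedness Principle, the supremum of norms is finite.
sup_k ||T_k|| = max(5, 10, 11, 17, 27, 28) = 28

28


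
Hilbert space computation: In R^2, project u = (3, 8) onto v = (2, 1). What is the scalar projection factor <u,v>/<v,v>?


Computing <u,v> = 3*2 + 8*1 = 14
Computing <v,v> = 2^2 + 1^2 = 5
Projection coefficient = 14/5 = 2.8000

2.8000


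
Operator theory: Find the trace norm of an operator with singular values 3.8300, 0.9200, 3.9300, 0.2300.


The nuclear norm is the sum of all singular values.
||T||_1 = 3.8300 + 0.9200 + 3.9300 + 0.2300
= 8.9100

8.9100


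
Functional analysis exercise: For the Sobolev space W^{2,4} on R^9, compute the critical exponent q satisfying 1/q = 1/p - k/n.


Using the Sobolev embedding formula: 1/q = 1/p - k/n
1/q = 1/4 - 2/9 = 1/36
q = 1/(1/36) = 36

36.0000


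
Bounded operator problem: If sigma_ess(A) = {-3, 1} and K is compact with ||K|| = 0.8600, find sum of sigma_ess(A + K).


By Weyl's theorem, the essential spectrum is invariant under compact perturbations.
sigma_ess(A + K) = sigma_ess(A) = {-3, 1}
Sum = -3 + 1 = -2

-2


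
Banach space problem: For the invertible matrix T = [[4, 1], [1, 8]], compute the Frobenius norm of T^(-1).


det(T) = 4*8 - 1*1 = 31
T^(-1) = (1/31) * [[8, -1], [-1, 4]] = [[0.2581, -0.0323], [-0.0323, 0.1290]]
||T^(-1)||_F^2 = 0.2581^2 + (-0.0323)^2 + (-0.0323)^2 + 0.1290^2 = 0.0853
||T^(-1)||_F = sqrt(0.0853) = 0.2921

0.2921


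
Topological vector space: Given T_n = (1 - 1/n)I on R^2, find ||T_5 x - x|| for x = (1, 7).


T_5 x - x = (1 - 1/5)x - x = -x/5
||x|| = sqrt(50) = 7.0711
||T_5 x - x|| = ||x||/5 = 7.0711/5 = 1.4142

1.4142


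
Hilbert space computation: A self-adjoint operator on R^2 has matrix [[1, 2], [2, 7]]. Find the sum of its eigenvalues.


For a self-adjoint (symmetric) matrix, the eigenvalues are real.
The sum of eigenvalues equals the trace of the matrix.
trace = 1 + 7 = 8

8


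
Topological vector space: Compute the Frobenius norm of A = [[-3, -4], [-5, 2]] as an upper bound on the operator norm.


||A||_F^2 = sum a_ij^2
= (-3)^2 + (-4)^2 + (-5)^2 + 2^2
= 9 + 16 + 25 + 4 = 54
||A||_F = sqrt(54) = 7.3485

7.3485


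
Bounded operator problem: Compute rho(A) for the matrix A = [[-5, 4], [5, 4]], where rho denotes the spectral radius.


For a 2x2 matrix, eigenvalues satisfy lambda^2 - (trace)*lambda + det = 0
trace = -5 + 4 = -1
det = -5*4 - 4*5 = -40
discriminant = (-1)^2 - 4*(-40) = 161
spectral radius = max |eigenvalue| = 6.8443

6.8443


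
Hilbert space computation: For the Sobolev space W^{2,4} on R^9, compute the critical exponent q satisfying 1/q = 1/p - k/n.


Using the Sobolev embedding formula: 1/q = 1/p - k/n
1/q = 1/4 - 2/9 = 1/36
q = 1/(1/36) = 36

36.0000


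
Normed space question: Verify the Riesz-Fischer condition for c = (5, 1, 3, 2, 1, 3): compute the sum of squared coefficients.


sum |c_n|^2 = 5^2 + 1^2 + 3^2 + 2^2 + 1^2 + 3^2
= 25 + 1 + 9 + 4 + 1 + 9
= 49

49


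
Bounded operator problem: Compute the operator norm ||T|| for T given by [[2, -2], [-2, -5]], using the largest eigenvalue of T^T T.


A^T A = [[8, 6], [6, 29]]
trace(A^T A) = 37, det(A^T A) = 196
discriminant = 37^2 - 4*196 = 585
Largest eigenvalue of A^T A = (trace + sqrt(disc))/2 = 30.5934
||T|| = sqrt(30.5934) = 5.5311

5.5311


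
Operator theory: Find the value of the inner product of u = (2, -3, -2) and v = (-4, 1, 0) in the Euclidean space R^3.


Computing the standard inner product <u, v> = sum u_i * v_i
= 2*-4 + -3*1 + -2*0
= -8 + -3 + 0
= -11

-11


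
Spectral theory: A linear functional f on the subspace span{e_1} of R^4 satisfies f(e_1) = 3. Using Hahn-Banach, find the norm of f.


The norm of f is given by ||f|| = sup_{||x||=1} |f(x)|.
On span{e_1}, ||e_1|| = 1, so ||f|| = |f(e_1)| / ||e_1||
= |3| / 1 = 3.0000

3.0000


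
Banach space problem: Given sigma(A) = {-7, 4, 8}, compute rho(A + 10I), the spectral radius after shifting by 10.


Spectrum of A + 10I = {3, 14, 18}
Spectral radius = max |lambda| over the shifted spectrum
= max(3, 14, 18) = 18

18


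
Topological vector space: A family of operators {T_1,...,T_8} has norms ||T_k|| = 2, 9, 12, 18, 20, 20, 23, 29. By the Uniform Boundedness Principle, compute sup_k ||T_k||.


By the Uniform Boundedness Principle, the supremum of norms is finite.
sup_k ||T_k|| = max(2, 9, 12, 18, 20, 20, 23, 29) = 29

29


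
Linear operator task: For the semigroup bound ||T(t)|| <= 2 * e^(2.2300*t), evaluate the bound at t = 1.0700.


||T(1.0700)|| <= 2 * exp(2.2300 * 1.0700)
= 2 * exp(2.3861)
= 2 * 10.8710
= 21.7420

21.7420


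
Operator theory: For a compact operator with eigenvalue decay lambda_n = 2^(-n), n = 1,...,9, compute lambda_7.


The eigenvalue formula gives lambda_7 = 1/2^7
= 1/128
= 0.0078

0.0078


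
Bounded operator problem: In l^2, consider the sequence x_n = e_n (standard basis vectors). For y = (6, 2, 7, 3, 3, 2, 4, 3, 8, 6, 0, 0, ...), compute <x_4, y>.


x_4 = e_4 is the standard basis vector with 1 in position 4.
<x_4, y> = y_4 = 3
As n -> infinity, <x_n, y> -> 0, confirming weak convergence of (x_n) to 0.

3


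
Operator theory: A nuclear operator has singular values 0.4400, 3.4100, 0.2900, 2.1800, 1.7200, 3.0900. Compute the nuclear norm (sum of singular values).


The nuclear norm is the sum of all singular values.
||T||_1 = 0.4400 + 3.4100 + 0.2900 + 2.1800 + 1.7200 + 3.0900
= 11.1300

11.1300


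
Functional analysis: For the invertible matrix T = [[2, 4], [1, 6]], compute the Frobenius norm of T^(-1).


det(T) = 2*6 - 4*1 = 8
T^(-1) = (1/8) * [[6, -4], [-1, 2]] = [[0.7500, -0.5000], [-0.1250, 0.2500]]
||T^(-1)||_F^2 = 0.7500^2 + (-0.5000)^2 + (-0.1250)^2 + 0.2500^2 = 0.8906
||T^(-1)||_F = sqrt(0.8906) = 0.9437

0.9437


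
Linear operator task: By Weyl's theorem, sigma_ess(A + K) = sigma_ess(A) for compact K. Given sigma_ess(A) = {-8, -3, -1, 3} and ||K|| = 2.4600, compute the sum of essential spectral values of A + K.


By Weyl's theorem, the essential spectrum is invariant under compact perturbations.
sigma_ess(A + K) = sigma_ess(A) = {-8, -3, -1, 3}
Sum = -8 + -3 + -1 + 3 = -9

-9


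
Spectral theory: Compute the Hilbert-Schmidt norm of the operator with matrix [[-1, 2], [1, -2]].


The Hilbert-Schmidt norm is sqrt(sum of squares of all entries).
Sum of squares = (-1)^2 + 2^2 + 1^2 + (-2)^2
= 1 + 4 + 1 + 4 = 10
||T||_HS = sqrt(10) = 3.1623

3.1623


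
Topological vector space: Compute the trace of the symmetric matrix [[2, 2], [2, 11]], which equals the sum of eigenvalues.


For a self-adjoint (symmetric) matrix, the eigenvalues are real.
The sum of eigenvalues equals the trace of the matrix.
trace = 2 + 11 = 13

13


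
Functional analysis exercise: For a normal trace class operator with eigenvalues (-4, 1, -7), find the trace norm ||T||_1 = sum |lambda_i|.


For a normal operator, singular values equal |eigenvalues|.
Trace norm = sum |lambda_i| = 4 + 1 + 7
= 12

12


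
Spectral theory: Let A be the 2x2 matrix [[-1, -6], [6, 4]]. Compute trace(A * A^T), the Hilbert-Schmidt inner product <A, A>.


trace(A * A^T) = sum of squares of all entries
= (-1)^2 + (-6)^2 + 6^2 + 4^2
= 1 + 36 + 36 + 16
= 89

89


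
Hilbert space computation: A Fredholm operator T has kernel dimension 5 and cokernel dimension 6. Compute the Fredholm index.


The Fredholm index is defined as ind(T) = dim(ker T) - dim(coker T)
= 5 - 6
= -1

-1


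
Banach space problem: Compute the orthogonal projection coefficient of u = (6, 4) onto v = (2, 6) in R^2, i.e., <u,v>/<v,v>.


Computing <u,v> = 6*2 + 4*6 = 36
Computing <v,v> = 2^2 + 6^2 = 40
Projection coefficient = 36/40 = 0.9000

0.9000


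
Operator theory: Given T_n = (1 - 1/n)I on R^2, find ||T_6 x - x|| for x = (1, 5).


T_6 x - x = (1 - 1/6)x - x = -x/6
||x|| = sqrt(26) = 5.0990
||T_6 x - x|| = ||x||/6 = 5.0990/6 = 0.8498

0.8498


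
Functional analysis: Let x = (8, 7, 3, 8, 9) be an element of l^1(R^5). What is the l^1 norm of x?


The l^1 norm equals the sum of absolute values of all components.
||x||_1 = 8 + 7 + 3 + 8 + 9
= 35

35.0000


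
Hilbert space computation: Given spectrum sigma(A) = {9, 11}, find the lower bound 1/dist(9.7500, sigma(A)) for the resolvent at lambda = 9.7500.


dist(9.7500, {9, 11}) = min(|9.7500 - 9|, |9.7500 - 11|)
= min(0.7500, 1.2500) = 0.7500
Resolvent bound = 1/0.7500 = 1.3333

1.3333


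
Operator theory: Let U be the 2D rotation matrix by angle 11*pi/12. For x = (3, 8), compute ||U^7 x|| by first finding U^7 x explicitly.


U is a rotation by theta = 11*pi/12
U^7 = rotation by 7*theta = 77*pi/12 = 5*pi/12 (mod 2*pi)
cos(5*pi/12) = 0.2588, sin(5*pi/12) = 0.9659
U^7 x = (0.2588 * 3 - 0.9659 * 8, 0.9659 * 3 + 0.2588 * 8)
= (-6.9509, 4.9683)
||U^7 x|| = sqrt((-6.9509)^2 + 4.9683^2) = sqrt(73.0000) = 8.5440

8.5440


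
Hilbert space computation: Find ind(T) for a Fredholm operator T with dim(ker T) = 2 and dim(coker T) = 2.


The Fredholm index is defined as ind(T) = dim(ker T) - dim(coker T)
= 2 - 2
= 0

0


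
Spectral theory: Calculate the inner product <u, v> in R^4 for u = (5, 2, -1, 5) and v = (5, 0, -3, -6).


Computing the standard inner product <u, v> = sum u_i * v_i
= 5*5 + 2*0 + -1*-3 + 5*-6
= 25 + 0 + 3 + -30
= -2

-2


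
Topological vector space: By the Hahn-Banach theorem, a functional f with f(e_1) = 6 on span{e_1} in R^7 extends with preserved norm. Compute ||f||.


The norm of f is given by ||f|| = sup_{||x||=1} |f(x)|.
On span{e_1}, ||e_1|| = 1, so ||f|| = |f(e_1)| / ||e_1||
= |6| / 1 = 6.0000

6.0000


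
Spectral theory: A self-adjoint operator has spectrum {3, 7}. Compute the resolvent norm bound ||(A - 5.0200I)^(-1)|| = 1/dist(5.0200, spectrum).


dist(5.0200, {3, 7}) = min(|5.0200 - 3|, |5.0200 - 7|)
= min(2.0200, 1.9800) = 1.9800
Resolvent bound = 1/1.9800 = 0.5051

0.5051


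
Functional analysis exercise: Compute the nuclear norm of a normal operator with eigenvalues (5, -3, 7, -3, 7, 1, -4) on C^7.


For a normal operator, singular values equal |eigenvalues|.
Trace norm = sum |lambda_i| = 5 + 3 + 7 + 3 + 7 + 1 + 4
= 30

30


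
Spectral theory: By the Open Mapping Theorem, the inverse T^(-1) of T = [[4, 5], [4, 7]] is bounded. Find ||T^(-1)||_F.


det(T) = 4*7 - 5*4 = 8
T^(-1) = (1/8) * [[7, -5], [-4, 4]] = [[0.8750, -0.6250], [-0.5000, 0.5000]]
||T^(-1)||_F^2 = 0.8750^2 + (-0.6250)^2 + (-0.5000)^2 + 0.5000^2 = 1.6562
||T^(-1)||_F = sqrt(1.6562) = 1.2870

1.2870


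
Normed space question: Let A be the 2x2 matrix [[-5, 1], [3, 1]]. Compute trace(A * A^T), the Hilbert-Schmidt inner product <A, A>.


trace(A * A^T) = sum of squares of all entries
= (-5)^2 + 1^2 + 3^2 + 1^2
= 25 + 1 + 9 + 1
= 36

36


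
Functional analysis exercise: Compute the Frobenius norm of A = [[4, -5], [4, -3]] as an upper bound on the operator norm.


||A||_F^2 = sum a_ij^2
= 4^2 + (-5)^2 + 4^2 + (-3)^2
= 16 + 25 + 16 + 9 = 66
||A||_F = sqrt(66) = 8.1240

8.1240


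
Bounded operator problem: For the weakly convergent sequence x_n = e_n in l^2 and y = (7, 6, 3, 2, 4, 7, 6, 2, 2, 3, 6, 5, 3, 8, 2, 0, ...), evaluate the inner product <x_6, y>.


x_6 = e_6 is the standard basis vector with 1 in position 6.
<x_6, y> = y_6 = 7
As n -> infinity, <x_n, y> -> 0, confirming weak convergence of (x_n) to 0.

7


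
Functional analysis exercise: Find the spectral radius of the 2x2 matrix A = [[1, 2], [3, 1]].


For a 2x2 matrix, eigenvalues satisfy lambda^2 - (trace)*lambda + det = 0
trace = 1 + 1 = 2
det = 1*1 - 2*3 = -5
discriminant = 2^2 - 4*(-5) = 24
spectral radius = max |eigenvalue| = 3.4495

3.4495


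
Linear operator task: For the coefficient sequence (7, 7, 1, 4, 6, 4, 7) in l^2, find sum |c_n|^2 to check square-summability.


sum |c_n|^2 = 7^2 + 7^2 + 1^2 + 4^2 + 6^2 + 4^2 + 7^2
= 49 + 49 + 1 + 16 + 36 + 16 + 49
= 216

216


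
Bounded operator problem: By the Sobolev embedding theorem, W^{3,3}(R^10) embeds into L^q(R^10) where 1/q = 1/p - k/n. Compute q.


Using the Sobolev embedding formula: 1/q = 1/p - k/n
1/q = 1/3 - 3/10 = 1/30
q = 1/(1/30) = 30

30.0000


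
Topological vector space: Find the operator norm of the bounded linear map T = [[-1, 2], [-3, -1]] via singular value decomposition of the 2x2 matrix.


A^T A = [[10, 1], [1, 5]]
trace(A^T A) = 15, det(A^T A) = 49
discriminant = 15^2 - 4*49 = 29
Largest eigenvalue of A^T A = (trace + sqrt(disc))/2 = 10.1926
||T|| = sqrt(10.1926) = 3.1926

3.1926


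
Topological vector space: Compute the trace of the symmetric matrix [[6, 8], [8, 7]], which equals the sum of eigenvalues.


For a self-adjoint (symmetric) matrix, the eigenvalues are real.
The sum of eigenvalues equals the trace of the matrix.
trace = 6 + 7 = 13

13


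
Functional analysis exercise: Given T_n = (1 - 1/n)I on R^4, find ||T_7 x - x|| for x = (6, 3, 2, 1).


T_7 x - x = (1 - 1/7)x - x = -x/7
||x|| = sqrt(50) = 7.0711
||T_7 x - x|| = ||x||/7 = 7.0711/7 = 1.0102

1.0102


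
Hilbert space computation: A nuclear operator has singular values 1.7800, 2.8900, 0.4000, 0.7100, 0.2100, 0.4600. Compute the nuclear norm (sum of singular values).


The nuclear norm is the sum of all singular values.
||T||_1 = 1.7800 + 2.8900 + 0.4000 + 0.7100 + 0.2100 + 0.4600
= 6.4500

6.4500


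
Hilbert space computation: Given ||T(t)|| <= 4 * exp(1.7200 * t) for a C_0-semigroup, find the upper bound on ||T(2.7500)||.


||T(2.7500)|| <= 4 * exp(1.7200 * 2.7500)
= 4 * exp(4.7300)
= 4 * 113.2956
= 453.1822

453.1822


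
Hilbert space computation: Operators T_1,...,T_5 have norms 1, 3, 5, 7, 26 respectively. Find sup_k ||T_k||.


By the Uniform Boundedness Principle, the supremum of norms is finite.
sup_k ||T_k|| = max(1, 3, 5, 7, 26) = 26

26


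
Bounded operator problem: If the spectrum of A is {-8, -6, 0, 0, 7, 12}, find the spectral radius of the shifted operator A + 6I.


Spectrum of A + 6I = {-2, 0, 6, 6, 13, 18}
Spectral radius = max |lambda| over the shifted spectrum
= max(2, 0, 6, 6, 13, 18) = 18

18


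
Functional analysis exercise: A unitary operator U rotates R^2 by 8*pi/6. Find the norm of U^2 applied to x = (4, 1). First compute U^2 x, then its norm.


U is a rotation by theta = 8*pi/6
U^2 = rotation by 2*theta = 16*pi/6 = 4*pi/6 (mod 2*pi)
cos(4*pi/6) = -0.5000, sin(4*pi/6) = 0.8660
U^2 x = (-0.5000 * 4 - 0.8660 * 1, 0.8660 * 4 + -0.5000 * 1)
= (-2.8660, 2.9641)
||U^2 x|| = sqrt((-2.8660)^2 + 2.9641^2) = sqrt(17.0000) = 4.1231

4.1231


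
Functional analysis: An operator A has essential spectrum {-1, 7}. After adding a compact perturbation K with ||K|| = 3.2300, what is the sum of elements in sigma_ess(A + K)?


By Weyl's theorem, the essential spectrum is invariant under compact perturbations.
sigma_ess(A + K) = sigma_ess(A) = {-1, 7}
Sum = -1 + 7 = 6

6


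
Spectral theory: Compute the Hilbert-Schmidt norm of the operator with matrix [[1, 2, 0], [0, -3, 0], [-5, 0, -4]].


The Hilbert-Schmidt norm is sqrt(sum of squares of all entries).
Sum of squares = 1^2 + 2^2 + 0^2 + 0^2 + (-3)^2 + 0^2 + (-5)^2 + 0^2 + (-4)^2
= 1 + 4 + 0 + 0 + 9 + 0 + 25 + 0 + 16 = 55
||T||_HS = sqrt(55) = 7.4162

7.4162


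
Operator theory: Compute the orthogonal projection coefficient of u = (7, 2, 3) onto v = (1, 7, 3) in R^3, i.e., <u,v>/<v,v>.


Computing <u,v> = 7*1 + 2*7 + 3*3 = 30
Computing <v,v> = 1^2 + 7^2 + 3^2 = 59
Projection coefficient = 30/59 = 0.5085

0.5085


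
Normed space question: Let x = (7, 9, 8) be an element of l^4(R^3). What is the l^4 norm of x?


The l^4 norm = (sum |x_i|^4)^(1/4)
Sum of 4th powers = 2401 + 6561 + 4096 = 13058
||x||_4 = (13058)^(1/4) = 10.6898

10.6898


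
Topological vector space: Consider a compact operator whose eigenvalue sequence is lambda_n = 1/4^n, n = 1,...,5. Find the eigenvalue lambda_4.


The eigenvalue formula gives lambda_4 = 1/4^4
= 1/256
= 0.0039

0.0039


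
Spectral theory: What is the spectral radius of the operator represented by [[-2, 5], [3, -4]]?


For a 2x2 matrix, eigenvalues satisfy lambda^2 - (trace)*lambda + det = 0
trace = -2 + -4 = -6
det = -2*-4 - 5*3 = -7
discriminant = (-6)^2 - 4*(-7) = 64
spectral radius = max |eigenvalue| = 7.0000

7.0000


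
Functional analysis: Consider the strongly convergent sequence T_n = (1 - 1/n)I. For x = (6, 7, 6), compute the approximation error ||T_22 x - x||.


T_22 x - x = (1 - 1/22)x - x = -x/22
||x|| = sqrt(121) = 11.0000
||T_22 x - x|| = ||x||/22 = 11.0000/22 = 0.5000

0.5000


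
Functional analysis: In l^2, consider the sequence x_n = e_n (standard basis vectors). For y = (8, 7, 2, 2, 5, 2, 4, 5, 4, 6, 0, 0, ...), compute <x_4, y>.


x_4 = e_4 is the standard basis vector with 1 in position 4.
<x_4, y> = y_4 = 2
As n -> infinity, <x_n, y> -> 0, confirming weak convergence of (x_n) to 0.

2


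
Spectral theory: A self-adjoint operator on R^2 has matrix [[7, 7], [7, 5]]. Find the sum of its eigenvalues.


For a self-adjoint (symmetric) matrix, the eigenvalues are real.
The sum of eigenvalues equals the trace of the matrix.
trace = 7 + 5 = 12

12


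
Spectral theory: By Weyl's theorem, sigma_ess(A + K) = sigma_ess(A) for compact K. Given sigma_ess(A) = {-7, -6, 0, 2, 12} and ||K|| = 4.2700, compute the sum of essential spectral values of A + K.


By Weyl's theorem, the essential spectrum is invariant under compact perturbations.
sigma_ess(A + K) = sigma_ess(A) = {-7, -6, 0, 2, 12}
Sum = -7 + -6 + 0 + 2 + 12 = 1

1


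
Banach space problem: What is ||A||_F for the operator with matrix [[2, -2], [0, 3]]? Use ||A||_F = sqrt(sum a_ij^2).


||A||_F^2 = sum a_ij^2
= 2^2 + (-2)^2 + 0^2 + 3^2
= 4 + 4 + 0 + 9 = 17
||A||_F = sqrt(17) = 4.1231

4.1231


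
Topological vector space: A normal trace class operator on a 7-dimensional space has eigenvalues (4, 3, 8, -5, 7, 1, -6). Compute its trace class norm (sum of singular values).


For a normal operator, singular values equal |eigenvalues|.
Trace norm = sum |lambda_i| = 4 + 3 + 8 + 5 + 7 + 1 + 6
= 34

34


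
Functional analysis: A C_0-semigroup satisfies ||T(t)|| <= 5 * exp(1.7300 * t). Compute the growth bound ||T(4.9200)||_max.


||T(4.9200)|| <= 5 * exp(1.7300 * 4.9200)
= 5 * exp(8.5116)
= 5 * 4972.1121
= 24860.5605

24860.5605


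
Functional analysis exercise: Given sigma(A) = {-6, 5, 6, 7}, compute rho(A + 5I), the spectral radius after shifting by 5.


Spectrum of A + 5I = {-1, 10, 11, 12}
Spectral radius = max |lambda| over the shifted spectrum
= max(1, 10, 11, 12) = 12

12


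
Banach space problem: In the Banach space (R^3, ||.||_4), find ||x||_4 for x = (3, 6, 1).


The l^4 norm = (sum |x_i|^4)^(1/4)
Sum of 4th powers = 81 + 1296 + 1 = 1378
||x||_4 = (1378)^(1/4) = 6.0927

6.0927


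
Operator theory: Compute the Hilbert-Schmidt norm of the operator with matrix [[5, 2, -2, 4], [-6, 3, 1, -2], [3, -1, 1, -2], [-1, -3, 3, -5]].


The Hilbert-Schmidt norm is sqrt(sum of squares of all entries).
Sum of squares = 5^2 + 2^2 + (-2)^2 + 4^2 + (-6)^2 + 3^2 + 1^2 + (-2)^2 + 3^2 + (-1)^2 + 1^2 + (-2)^2 + (-1)^2 + (-3)^2 + 3^2 + (-5)^2
= 25 + 4 + 4 + 16 + 36 + 9 + 1 + 4 + 9 + 1 + 1 + 4 + 1 + 9 + 9 + 25 = 158
||T||_HS = sqrt(158) = 12.5698

12.5698


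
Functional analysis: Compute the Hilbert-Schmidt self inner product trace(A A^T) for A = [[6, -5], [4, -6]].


trace(A * A^T) = sum of squares of all entries
= 6^2 + (-5)^2 + 4^2 + (-6)^2
= 36 + 25 + 16 + 36
= 113

113


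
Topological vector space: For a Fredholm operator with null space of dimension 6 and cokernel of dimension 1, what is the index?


The Fredholm index is defined as ind(T) = dim(ker T) - dim(coker T)
= 6 - 1
= 5

5


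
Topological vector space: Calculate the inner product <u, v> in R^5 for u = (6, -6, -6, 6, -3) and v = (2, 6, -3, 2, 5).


Computing the standard inner product <u, v> = sum u_i * v_i
= 6*2 + -6*6 + -6*-3 + 6*2 + -3*5
= 12 + -36 + 18 + 12 + -15
= -9

-9


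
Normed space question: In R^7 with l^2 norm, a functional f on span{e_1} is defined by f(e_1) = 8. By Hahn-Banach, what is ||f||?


The norm of f is given by ||f|| = sup_{||x||=1} |f(x)|.
On span{e_1}, ||e_1|| = 1, so ||f|| = |f(e_1)| / ||e_1||
= |8| / 1 = 8.0000

8.0000


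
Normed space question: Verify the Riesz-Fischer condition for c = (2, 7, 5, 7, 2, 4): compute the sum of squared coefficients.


sum |c_n|^2 = 2^2 + 7^2 + 5^2 + 7^2 + 2^2 + 4^2
= 4 + 49 + 25 + 49 + 4 + 16
= 147

147


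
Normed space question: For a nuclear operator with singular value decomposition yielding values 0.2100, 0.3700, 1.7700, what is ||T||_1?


The nuclear norm is the sum of all singular values.
||T||_1 = 0.2100 + 0.3700 + 1.7700
= 2.3500

2.3500


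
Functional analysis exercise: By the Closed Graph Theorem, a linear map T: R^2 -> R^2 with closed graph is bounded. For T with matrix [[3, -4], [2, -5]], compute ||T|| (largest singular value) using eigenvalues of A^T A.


A^T A = [[13, -22], [-22, 41]]
trace(A^T A) = 54, det(A^T A) = 49
discriminant = 54^2 - 4*49 = 2720
Largest eigenvalue of A^T A = (trace + sqrt(disc))/2 = 53.0768
||T|| = sqrt(53.0768) = 7.2854

7.2854


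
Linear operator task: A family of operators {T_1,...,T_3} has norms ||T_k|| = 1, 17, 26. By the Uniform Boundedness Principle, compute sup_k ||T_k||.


By the Uniform Boundedness Principle, the supremum of norms is finite.
sup_k ||T_k|| = max(1, 17, 26) = 26

26


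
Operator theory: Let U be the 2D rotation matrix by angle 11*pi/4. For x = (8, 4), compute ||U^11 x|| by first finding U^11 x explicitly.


U is a rotation by theta = 11*pi/4
U^11 = rotation by 11*theta = 121*pi/4 = 1*pi/4 (mod 2*pi)
cos(1*pi/4) = 0.7071, sin(1*pi/4) = 0.7071
U^11 x = (0.7071 * 8 - 0.7071 * 4, 0.7071 * 8 + 0.7071 * 4)
= (2.8284, 8.4853)
||U^11 x|| = sqrt(2.8284^2 + 8.4853^2) = sqrt(80.0000) = 8.9443

8.9443


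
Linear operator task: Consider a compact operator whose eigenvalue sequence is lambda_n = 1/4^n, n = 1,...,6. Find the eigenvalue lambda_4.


The eigenvalue formula gives lambda_4 = 1/4^4
= 1/256
= 0.0039

0.0039


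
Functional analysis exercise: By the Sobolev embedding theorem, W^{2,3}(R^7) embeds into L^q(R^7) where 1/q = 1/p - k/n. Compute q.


Using the Sobolev embedding formula: 1/q = 1/p - k/n
1/q = 1/3 - 2/7 = 1/21
q = 1/(1/21) = 21

21.0000


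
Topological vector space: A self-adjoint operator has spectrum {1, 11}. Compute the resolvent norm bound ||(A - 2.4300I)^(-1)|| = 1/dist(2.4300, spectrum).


dist(2.4300, {1, 11}) = min(|2.4300 - 1|, |2.4300 - 11|)
= min(1.4300, 8.5700) = 1.4300
Resolvent bound = 1/1.4300 = 0.6993

0.6993


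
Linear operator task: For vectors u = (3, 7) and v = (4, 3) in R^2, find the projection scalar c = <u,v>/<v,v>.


Computing <u,v> = 3*4 + 7*3 = 33
Computing <v,v> = 4^2 + 3^2 = 25
Projection coefficient = 33/25 = 1.3200

1.3200


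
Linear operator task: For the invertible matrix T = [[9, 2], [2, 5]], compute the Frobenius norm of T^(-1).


det(T) = 9*5 - 2*2 = 41
T^(-1) = (1/41) * [[5, -2], [-2, 9]] = [[0.1220, -0.0488], [-0.0488, 0.2195]]
||T^(-1)||_F^2 = 0.1220^2 + (-0.0488)^2 + (-0.0488)^2 + 0.2195^2 = 0.0678
||T^(-1)||_F = sqrt(0.0678) = 0.2604

0.2604


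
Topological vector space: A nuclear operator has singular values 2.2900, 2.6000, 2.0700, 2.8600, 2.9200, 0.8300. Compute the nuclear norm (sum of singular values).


The nuclear norm is the sum of all singular values.
||T||_1 = 2.2900 + 2.6000 + 2.0700 + 2.8600 + 2.9200 + 0.8300
= 13.5700

13.5700


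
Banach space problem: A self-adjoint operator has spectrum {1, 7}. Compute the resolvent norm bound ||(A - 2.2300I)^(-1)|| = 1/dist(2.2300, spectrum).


dist(2.2300, {1, 7}) = min(|2.2300 - 1|, |2.2300 - 7|)
= min(1.2300, 4.7700) = 1.2300
Resolvent bound = 1/1.2300 = 0.8130

0.8130


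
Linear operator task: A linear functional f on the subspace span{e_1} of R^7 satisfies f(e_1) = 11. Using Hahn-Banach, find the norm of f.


The norm of f is given by ||f|| = sup_{||x||=1} |f(x)|.
On span{e_1}, ||e_1|| = 1, so ||f|| = |f(e_1)| / ||e_1||
= |11| / 1 = 11.0000

11.0000


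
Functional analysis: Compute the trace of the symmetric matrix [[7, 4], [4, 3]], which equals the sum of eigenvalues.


For a self-adjoint (symmetric) matrix, the eigenvalues are real.
The sum of eigenvalues equals the trace of the matrix.
trace = 7 + 3 = 10

10


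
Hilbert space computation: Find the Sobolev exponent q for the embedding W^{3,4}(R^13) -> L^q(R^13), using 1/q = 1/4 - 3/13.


Using the Sobolev embedding formula: 1/q = 1/p - k/n
1/q = 1/4 - 3/13 = 1/52
q = 1/(1/52) = 52

52.0000


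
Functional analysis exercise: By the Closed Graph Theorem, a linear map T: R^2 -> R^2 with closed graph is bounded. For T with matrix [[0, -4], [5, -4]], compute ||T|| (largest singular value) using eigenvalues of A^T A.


A^T A = [[25, -20], [-20, 32]]
trace(A^T A) = 57, det(A^T A) = 400
discriminant = 57^2 - 4*400 = 1649
Largest eigenvalue of A^T A = (trace + sqrt(disc))/2 = 48.8039
||T|| = sqrt(48.8039) = 6.9860

6.9860


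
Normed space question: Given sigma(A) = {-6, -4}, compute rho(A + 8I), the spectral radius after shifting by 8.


Spectrum of A + 8I = {2, 4}
Spectral radius = max |lambda| over the shifted spectrum
= max(2, 4) = 4

4


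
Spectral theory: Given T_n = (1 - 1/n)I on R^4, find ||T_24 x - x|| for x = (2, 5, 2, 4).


T_24 x - x = (1 - 1/24)x - x = -x/24
||x|| = sqrt(49) = 7.0000
||T_24 x - x|| = ||x||/24 = 7.0000/24 = 0.2917

0.2917


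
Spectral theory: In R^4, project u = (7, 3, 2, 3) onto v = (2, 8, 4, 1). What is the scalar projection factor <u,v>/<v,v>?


Computing <u,v> = 7*2 + 3*8 + 2*4 + 3*1 = 49
Computing <v,v> = 2^2 + 8^2 + 4^2 + 1^2 = 85
Projection coefficient = 49/85 = 0.5765

0.5765


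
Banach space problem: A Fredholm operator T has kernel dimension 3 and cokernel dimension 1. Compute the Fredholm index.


The Fredholm index is defined as ind(T) = dim(ker T) - dim(coker T)
= 3 - 1
= 2

2


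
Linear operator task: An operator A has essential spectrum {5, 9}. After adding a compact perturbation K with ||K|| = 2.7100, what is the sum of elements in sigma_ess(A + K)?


By Weyl's theorem, the essential spectrum is invariant under compact perturbations.
sigma_ess(A + K) = sigma_ess(A) = {5, 9}
Sum = 5 + 9 = 14

14


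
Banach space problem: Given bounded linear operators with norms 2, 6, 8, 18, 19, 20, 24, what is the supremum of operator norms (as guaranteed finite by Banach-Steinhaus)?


By the Uniform Boundedness Principle, the supremum of norms is finite.
sup_k ||T_k|| = max(2, 6, 8, 18, 19, 20, 24) = 24

24


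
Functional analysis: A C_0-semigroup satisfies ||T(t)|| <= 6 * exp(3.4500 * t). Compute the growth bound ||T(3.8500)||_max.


||T(3.8500)|| <= 6 * exp(3.4500 * 3.8500)
= 6 * exp(13.2825)
= 6 * 586835.6050
= 3.5210e+06

3.5210e+06


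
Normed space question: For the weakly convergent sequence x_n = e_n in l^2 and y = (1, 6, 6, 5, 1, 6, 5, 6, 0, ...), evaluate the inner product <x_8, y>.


x_8 = e_8 is the standard basis vector with 1 in position 8.
<x_8, y> = y_8 = 6
As n -> infinity, <x_n, y> -> 0, confirming weak convergence of (x_n) to 0.

6


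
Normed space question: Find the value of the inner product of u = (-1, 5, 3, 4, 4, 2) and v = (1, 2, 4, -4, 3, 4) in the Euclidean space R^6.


Computing the standard inner product <u, v> = sum u_i * v_i
= -1*1 + 5*2 + 3*4 + 4*-4 + 4*3 + 2*4
= -1 + 10 + 12 + -16 + 12 + 8
= 25

25


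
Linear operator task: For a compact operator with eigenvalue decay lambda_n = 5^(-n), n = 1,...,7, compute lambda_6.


The eigenvalue formula gives lambda_6 = 1/5^6
= 1/15625
= 6.4000e-05

6.4000e-05


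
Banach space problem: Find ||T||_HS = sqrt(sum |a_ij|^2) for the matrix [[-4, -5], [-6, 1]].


The Hilbert-Schmidt norm is sqrt(sum of squares of all entries).
Sum of squares = (-4)^2 + (-5)^2 + (-6)^2 + 1^2
= 16 + 25 + 36 + 1 = 78
||T||_HS = sqrt(78) = 8.8318

8.8318


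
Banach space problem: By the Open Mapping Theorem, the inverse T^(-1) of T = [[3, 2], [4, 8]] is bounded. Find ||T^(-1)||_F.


det(T) = 3*8 - 2*4 = 16
T^(-1) = (1/16) * [[8, -2], [-4, 3]] = [[0.5000, -0.1250], [-0.2500, 0.1875]]
||T^(-1)||_F^2 = 0.5000^2 + (-0.1250)^2 + (-0.2500)^2 + 0.1875^2 = 0.3633
||T^(-1)||_F = sqrt(0.3633) = 0.6027

0.6027


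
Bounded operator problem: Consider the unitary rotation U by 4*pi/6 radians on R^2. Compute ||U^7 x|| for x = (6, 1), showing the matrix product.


U is a rotation by theta = 4*pi/6
U^7 = rotation by 7*theta = 28*pi/6 = 4*pi/6 (mod 2*pi)
cos(4*pi/6) = -0.5000, sin(4*pi/6) = 0.8660
U^7 x = (-0.5000 * 6 - 0.8660 * 1, 0.8660 * 6 + -0.5000 * 1)
= (-3.8660, 4.6962)
||U^7 x|| = sqrt((-3.8660)^2 + 4.6962^2) = sqrt(37.0000) = 6.0828

6.0828


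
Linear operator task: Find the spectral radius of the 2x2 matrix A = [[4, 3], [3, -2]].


For a 2x2 matrix, eigenvalues satisfy lambda^2 - (trace)*lambda + det = 0
trace = 4 + -2 = 2
det = 4*-2 - 3*3 = -17
discriminant = 2^2 - 4*(-17) = 72
spectral radius = max |eigenvalue| = 5.2426

5.2426


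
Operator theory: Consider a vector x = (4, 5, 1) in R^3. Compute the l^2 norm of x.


The l^2 norm = (sum |x_i|^2)^(1/2)
Sum of 2th powers = 16 + 25 + 1 = 42
||x||_2 = (42)^(1/2) = 6.4807

6.4807


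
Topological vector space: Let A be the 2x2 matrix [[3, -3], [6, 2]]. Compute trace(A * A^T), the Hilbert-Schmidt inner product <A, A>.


trace(A * A^T) = sum of squares of all entries
= 3^2 + (-3)^2 + 6^2 + 2^2
= 9 + 9 + 36 + 4
= 58

58


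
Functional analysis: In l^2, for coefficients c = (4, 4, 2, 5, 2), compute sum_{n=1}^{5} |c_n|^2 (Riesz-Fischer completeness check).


sum |c_n|^2 = 4^2 + 4^2 + 2^2 + 5^2 + 2^2
= 16 + 16 + 4 + 25 + 4
= 65

65


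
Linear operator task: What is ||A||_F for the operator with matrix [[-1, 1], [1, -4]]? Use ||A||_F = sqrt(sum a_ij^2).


||A||_F^2 = sum a_ij^2
= (-1)^2 + 1^2 + 1^2 + (-4)^2
= 1 + 1 + 1 + 16 = 19
||A||_F = sqrt(19) = 4.3589

4.3589


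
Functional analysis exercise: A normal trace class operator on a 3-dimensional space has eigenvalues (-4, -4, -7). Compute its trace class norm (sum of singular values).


For a normal operator, singular values equal |eigenvalues|.
Trace norm = sum |lambda_i| = 4 + 4 + 7
= 15

15


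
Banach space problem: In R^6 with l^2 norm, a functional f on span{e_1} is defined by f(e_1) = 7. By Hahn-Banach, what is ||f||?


The norm of f is given by ||f|| = sup_{||x||=1} |f(x)|.
On span{e_1}, ||e_1|| = 1, so ||f|| = |f(e_1)| / ||e_1||
= |7| / 1 = 7.0000

7.0000


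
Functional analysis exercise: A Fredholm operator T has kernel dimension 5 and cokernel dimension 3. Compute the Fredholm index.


The Fredholm index is defined as ind(T) = dim(ker T) - dim(coker T)
= 5 - 3
= 2

2


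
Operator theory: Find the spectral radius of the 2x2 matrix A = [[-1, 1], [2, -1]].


For a 2x2 matrix, eigenvalues satisfy lambda^2 - (trace)*lambda + det = 0
trace = -1 + -1 = -2
det = -1*-1 - 1*2 = -1
discriminant = (-2)^2 - 4*(-1) = 8
spectral radius = max |eigenvalue| = 2.4142

2.4142


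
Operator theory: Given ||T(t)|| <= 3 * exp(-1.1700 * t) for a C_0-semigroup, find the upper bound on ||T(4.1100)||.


||T(4.1100)|| <= 3 * exp(-1.1700 * 4.1100)
= 3 * exp(-4.8087)
= 3 * 0.0082
= 0.0245

0.0245


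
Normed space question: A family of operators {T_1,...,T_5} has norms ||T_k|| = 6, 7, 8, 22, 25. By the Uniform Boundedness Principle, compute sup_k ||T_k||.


By the Uniform Boundedness Principle, the supremum of norms is finite.
sup_k ||T_k|| = max(6, 7, 8, 22, 25) = 25

25


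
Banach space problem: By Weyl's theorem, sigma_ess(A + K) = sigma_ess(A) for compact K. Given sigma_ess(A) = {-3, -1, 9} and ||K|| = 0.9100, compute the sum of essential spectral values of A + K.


By Weyl's theorem, the essential spectrum is invariant under compact perturbations.
sigma_ess(A + K) = sigma_ess(A) = {-3, -1, 9}
Sum = -3 + -1 + 9 = 5

5


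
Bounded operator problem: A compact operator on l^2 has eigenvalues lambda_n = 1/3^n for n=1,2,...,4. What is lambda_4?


The eigenvalue formula gives lambda_4 = 1/3^4
= 1/81
= 0.0123

0.0123


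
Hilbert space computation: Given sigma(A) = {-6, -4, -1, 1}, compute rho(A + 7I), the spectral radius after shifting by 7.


Spectrum of A + 7I = {1, 3, 6, 8}
Spectral radius = max |lambda| over the shifted spectrum
= max(1, 3, 6, 8) = 8

8


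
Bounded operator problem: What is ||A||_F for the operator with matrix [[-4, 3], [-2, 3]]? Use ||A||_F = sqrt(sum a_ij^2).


||A||_F^2 = sum a_ij^2
= (-4)^2 + 3^2 + (-2)^2 + 3^2
= 16 + 9 + 4 + 9 = 38
||A||_F = sqrt(38) = 6.1644

6.1644


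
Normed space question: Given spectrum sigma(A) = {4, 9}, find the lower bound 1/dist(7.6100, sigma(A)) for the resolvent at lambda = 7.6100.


dist(7.6100, {4, 9}) = min(|7.6100 - 4|, |7.6100 - 9|)
= min(3.6100, 1.3900) = 1.3900
Resolvent bound = 1/1.3900 = 0.7194

0.7194


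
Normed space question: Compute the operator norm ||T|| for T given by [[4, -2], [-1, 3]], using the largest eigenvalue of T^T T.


A^T A = [[17, -11], [-11, 13]]
trace(A^T A) = 30, det(A^T A) = 100
discriminant = 30^2 - 4*100 = 500
Largest eigenvalue of A^T A = (trace + sqrt(disc))/2 = 26.1803
||T|| = sqrt(26.1803) = 5.1167

5.1167


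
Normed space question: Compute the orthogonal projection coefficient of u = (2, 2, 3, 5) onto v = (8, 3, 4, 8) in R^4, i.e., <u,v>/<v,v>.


Computing <u,v> = 2*8 + 2*3 + 3*4 + 5*8 = 74
Computing <v,v> = 8^2 + 3^2 + 4^2 + 8^2 = 153
Projection coefficient = 74/153 = 0.4837

0.4837


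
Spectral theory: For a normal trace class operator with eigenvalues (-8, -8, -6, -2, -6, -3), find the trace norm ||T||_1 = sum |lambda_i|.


For a normal operator, singular values equal |eigenvalues|.
Trace norm = sum |lambda_i| = 8 + 8 + 6 + 2 + 6 + 3
= 33

33


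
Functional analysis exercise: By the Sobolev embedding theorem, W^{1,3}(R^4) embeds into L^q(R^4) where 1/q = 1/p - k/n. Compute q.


Using the Sobolev embedding formula: 1/q = 1/p - k/n
1/q = 1/3 - 1/4 = 1/12
q = 1/(1/12) = 12

12.0000


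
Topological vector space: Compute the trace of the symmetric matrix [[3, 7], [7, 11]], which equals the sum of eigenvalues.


For a self-adjoint (symmetric) matrix, the eigenvalues are real.
The sum of eigenvalues equals the trace of the matrix.
trace = 3 + 11 = 14

14


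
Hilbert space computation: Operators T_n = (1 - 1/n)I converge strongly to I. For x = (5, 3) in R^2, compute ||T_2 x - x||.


T_2 x - x = (1 - 1/2)x - x = -x/2
||x|| = sqrt(34) = 5.8310
||T_2 x - x|| = ||x||/2 = 5.8310/2 = 2.9155

2.9155


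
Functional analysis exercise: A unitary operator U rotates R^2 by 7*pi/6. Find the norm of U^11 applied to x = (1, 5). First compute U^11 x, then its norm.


U is a rotation by theta = 7*pi/6
U^11 = rotation by 11*theta = 77*pi/6 = 5*pi/6 (mod 2*pi)
cos(5*pi/6) = -0.8660, sin(5*pi/6) = 0.5000
U^11 x = (-0.8660 * 1 - 0.5000 * 5, 0.5000 * 1 + -0.8660 * 5)
= (-3.3660, -3.8301)
||U^11 x|| = sqrt((-3.3660)^2 + (-3.8301)^2) = sqrt(26.0000) = 5.0990

5.0990


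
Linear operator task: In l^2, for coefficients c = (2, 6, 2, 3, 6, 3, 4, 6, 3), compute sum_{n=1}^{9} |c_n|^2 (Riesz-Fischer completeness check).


sum |c_n|^2 = 2^2 + 6^2 + 2^2 + 3^2 + 6^2 + 3^2 + 4^2 + 6^2 + 3^2
= 4 + 36 + 4 + 9 + 36 + 9 + 16 + 36 + 9
= 159

159


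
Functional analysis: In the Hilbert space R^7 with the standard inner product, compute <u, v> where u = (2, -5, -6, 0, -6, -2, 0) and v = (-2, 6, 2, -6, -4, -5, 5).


Computing the standard inner product <u, v> = sum u_i * v_i
= 2*-2 + -5*6 + -6*2 + 0*-6 + -6*-4 + -2*-5 + 0*5
= -4 + -30 + -12 + 0 + 24 + 10 + 0
= -12

-12


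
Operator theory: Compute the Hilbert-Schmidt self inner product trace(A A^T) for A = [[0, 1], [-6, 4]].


trace(A * A^T) = sum of squares of all entries
= 0^2 + 1^2 + (-6)^2 + 4^2
= 0 + 1 + 36 + 16
= 53

53


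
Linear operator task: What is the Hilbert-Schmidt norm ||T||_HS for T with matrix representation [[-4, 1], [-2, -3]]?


The Hilbert-Schmidt norm is sqrt(sum of squares of all entries).
Sum of squares = (-4)^2 + 1^2 + (-2)^2 + (-3)^2
= 16 + 1 + 4 + 9 = 30
||T||_HS = sqrt(30) = 5.4772

5.4772


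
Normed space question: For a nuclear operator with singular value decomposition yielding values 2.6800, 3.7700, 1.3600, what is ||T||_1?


The nuclear norm is the sum of all singular values.
||T||_1 = 2.6800 + 3.7700 + 1.3600
= 7.8100

7.8100


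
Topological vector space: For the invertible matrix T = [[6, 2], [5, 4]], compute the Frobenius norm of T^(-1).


det(T) = 6*4 - 2*5 = 14
T^(-1) = (1/14) * [[4, -2], [-5, 6]] = [[0.2857, -0.1429], [-0.3571, 0.4286]]
||T^(-1)||_F^2 = 0.2857^2 + (-0.1429)^2 + (-0.3571)^2 + 0.4286^2 = 0.4133
||T^(-1)||_F = sqrt(0.4133) = 0.6429

0.6429


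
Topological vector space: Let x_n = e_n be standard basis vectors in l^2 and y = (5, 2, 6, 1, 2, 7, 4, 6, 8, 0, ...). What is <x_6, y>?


x_6 = e_6 is the standard basis vector with 1 in position 6.
<x_6, y> = y_6 = 7
As n -> infinity, <x_n, y> -> 0, confirming weak convergence of (x_n) to 0.

7


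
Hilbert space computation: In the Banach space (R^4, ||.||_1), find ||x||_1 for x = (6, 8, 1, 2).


The l^1 norm equals the sum of absolute values of all components.
||x||_1 = 6 + 8 + 1 + 2
= 17

17.0000


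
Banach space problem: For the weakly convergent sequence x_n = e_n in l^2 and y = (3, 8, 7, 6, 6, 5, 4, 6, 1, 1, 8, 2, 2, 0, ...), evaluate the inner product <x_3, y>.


x_3 = e_3 is the standard basis vector with 1 in position 3.
<x_3, y> = y_3 = 7
As n -> infinity, <x_n, y> -> 0, confirming weak convergence of (x_n) to 0.

7


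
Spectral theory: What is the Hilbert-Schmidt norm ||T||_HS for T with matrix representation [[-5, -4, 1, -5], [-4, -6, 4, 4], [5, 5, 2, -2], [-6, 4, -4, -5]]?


The Hilbert-Schmidt norm is sqrt(sum of squares of all entries).
Sum of squares = (-5)^2 + (-4)^2 + 1^2 + (-5)^2 + (-4)^2 + (-6)^2 + 4^2 + 4^2 + 5^2 + 5^2 + 2^2 + (-2)^2 + (-6)^2 + 4^2 + (-4)^2 + (-5)^2
= 25 + 16 + 1 + 25 + 16 + 36 + 16 + 16 + 25 + 25 + 4 + 4 + 36 + 16 + 16 + 25 = 302
||T||_HS = sqrt(302) = 17.3781

17.3781


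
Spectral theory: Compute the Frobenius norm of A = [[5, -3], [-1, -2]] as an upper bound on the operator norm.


||A||_F^2 = sum a_ij^2
= 5^2 + (-3)^2 + (-1)^2 + (-2)^2
= 25 + 9 + 1 + 4 = 39
||A||_F = sqrt(39) = 6.2450

6.2450


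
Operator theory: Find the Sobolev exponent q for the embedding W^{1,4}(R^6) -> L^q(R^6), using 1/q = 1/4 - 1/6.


Using the Sobolev embedding formula: 1/q = 1/p - k/n
1/q = 1/4 - 1/6 = 1/12
q = 1/(1/12) = 12

12.0000


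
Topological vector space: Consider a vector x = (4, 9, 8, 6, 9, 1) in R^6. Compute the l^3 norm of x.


The l^3 norm = (sum |x_i|^3)^(1/3)
Sum of 3th powers = 64 + 729 + 512 + 216 + 729 + 1 = 2251
||x||_3 = (2251)^(1/3) = 13.1056

13.1056


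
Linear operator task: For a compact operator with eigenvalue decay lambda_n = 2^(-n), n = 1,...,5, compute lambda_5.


The eigenvalue formula gives lambda_5 = 1/2^5
= 1/32
= 0.0312

0.0312


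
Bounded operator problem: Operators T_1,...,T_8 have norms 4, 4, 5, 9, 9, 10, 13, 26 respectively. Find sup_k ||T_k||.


By the Uniform Boundedness Principle, the supremum of norms is finite.
sup_k ||T_k|| = max(4, 4, 5, 9, 9, 10, 13, 26) = 26

26


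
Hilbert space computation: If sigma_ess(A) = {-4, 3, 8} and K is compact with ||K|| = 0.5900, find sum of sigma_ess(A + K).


By Weyl's theorem, the essential spectrum is invariant under compact perturbations.
sigma_ess(A + K) = sigma_ess(A) = {-4, 3, 8}
Sum = -4 + 3 + 8 = 7

7
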